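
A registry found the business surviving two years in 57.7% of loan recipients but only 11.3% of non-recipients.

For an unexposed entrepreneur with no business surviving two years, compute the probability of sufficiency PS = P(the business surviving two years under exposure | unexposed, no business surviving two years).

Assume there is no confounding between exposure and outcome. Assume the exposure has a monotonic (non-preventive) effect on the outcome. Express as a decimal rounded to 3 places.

PS ≈ 0.523

p₁ = 0.577, p₀ = 0.113.
Under exogeneity and monotonicity, PS = (p₁ − p₀) / (1 − p₀).
PS = (0.577 − 0.113) / (1 − 0.113) = 0.464 / 0.887 ≈ 0.5231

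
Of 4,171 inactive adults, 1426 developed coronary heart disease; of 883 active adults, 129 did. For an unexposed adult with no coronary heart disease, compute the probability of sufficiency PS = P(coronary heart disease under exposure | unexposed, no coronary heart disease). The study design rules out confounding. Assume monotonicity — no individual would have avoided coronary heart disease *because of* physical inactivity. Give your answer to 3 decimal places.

PS ≈ 0.229

p₁ = P(outcome | exposed) = 1426/4171 = 0.34188
p₀ = P(outcome | unexposed) = 129/883 = 0.14609
Under exogeneity and monotonicity, PS = (p₁ − p₀) / (1 − p₀).
PS = (0.34188 − 0.14609) / (1 − 0.14609) = 0.19579 / 0.85391 ≈ 0.2293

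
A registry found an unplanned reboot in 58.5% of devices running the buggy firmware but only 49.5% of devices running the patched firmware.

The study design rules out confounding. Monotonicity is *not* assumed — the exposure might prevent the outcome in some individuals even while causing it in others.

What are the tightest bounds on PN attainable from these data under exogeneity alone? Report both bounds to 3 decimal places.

p₁ = 0.585, p₀ = 0.495.
Under exogeneity alone the bounds on PN are max{0,(p₁−p₀)/p₁} ≤ PN ≤ min{1,(1−p₀)/p₁}.
  lower = (p₁ − p₀)/p₁ = 0.09 / 0.585 ≈ 0.1538
  upper = min{1, (1 − p₀)/p₁} = 0.505 / 0.585 ≈ 0.8632

0.154 ≤ PN ≤ 0.863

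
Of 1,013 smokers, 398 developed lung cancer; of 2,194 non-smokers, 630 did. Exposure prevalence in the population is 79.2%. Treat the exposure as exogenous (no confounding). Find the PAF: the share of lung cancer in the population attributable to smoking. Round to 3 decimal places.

p₁ = P(outcome | exposed) = 398/1013 = 0.39289
p₀ = P(outcome | unexposed) = 630/2194 = 0.28715
Overall risk P(Y=1) = π·p₁ + (1−π)·p₀ = 0.792×0.39289 + 0.208×0.28715 = 0.3709.
Under exogeneity, PAF = [P(Y=1) − p₀] / P(Y=1).
PAF = (0.3709 − 0.28715) / 0.3709 ≈ 0.2258

PAF ≈ 0.226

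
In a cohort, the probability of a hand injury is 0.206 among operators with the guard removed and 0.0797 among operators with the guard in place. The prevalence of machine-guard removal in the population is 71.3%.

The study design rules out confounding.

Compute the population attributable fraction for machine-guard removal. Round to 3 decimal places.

Let p₁ = 0.206, p₀ = 0.0797.
Overall risk P(Y=1) = π·p₁ + (1−π)·p₀ = 0.713×0.206 + 0.287×0.0797 = 0.16975.
Under exogeneity, PAF = [P(Y=1) − p₀] / P(Y=1).
PAF = (0.16975 − 0.0797) / 0.16975 ≈ 0.5305

PAF ≈ 0.530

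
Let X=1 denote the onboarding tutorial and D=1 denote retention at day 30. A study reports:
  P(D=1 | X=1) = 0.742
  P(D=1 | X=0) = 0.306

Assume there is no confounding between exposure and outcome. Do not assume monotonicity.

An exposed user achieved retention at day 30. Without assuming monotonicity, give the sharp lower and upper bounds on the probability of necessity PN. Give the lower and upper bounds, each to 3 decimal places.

0.588 ≤ PN ≤ 0.935

Let p₁ = 0.742, p₀ = 0.306.
Under exogeneity alone the bounds on PN are max{0,(p₁−p₀)/p₁} ≤ PN ≤ min{1,(1−p₀)/p₁}.
  lower = (p₁ − p₀)/p₁ = 0.436 / 0.742 ≈ 0.5876
  upper = min{1, (1 − p₀)/p₁} = 0.694 / 0.742 ≈ 0.9353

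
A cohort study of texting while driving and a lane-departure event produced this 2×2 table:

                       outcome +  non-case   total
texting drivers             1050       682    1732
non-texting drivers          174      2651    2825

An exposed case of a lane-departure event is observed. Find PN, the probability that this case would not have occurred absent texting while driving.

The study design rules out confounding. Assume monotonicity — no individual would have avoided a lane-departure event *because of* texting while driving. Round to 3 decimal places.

PN ≈ 0.898

p₁ = P(outcome | exposed) = 1050/1732 = 0.60624
p₀ = P(outcome | unexposed) = 174/2825 = 0.061593
Under exogeneity and monotonicity, PN = (p₁ − p₀)/p₁.
PN = (0.60624 − 0.061593) / 0.60624 ≈ 0.8984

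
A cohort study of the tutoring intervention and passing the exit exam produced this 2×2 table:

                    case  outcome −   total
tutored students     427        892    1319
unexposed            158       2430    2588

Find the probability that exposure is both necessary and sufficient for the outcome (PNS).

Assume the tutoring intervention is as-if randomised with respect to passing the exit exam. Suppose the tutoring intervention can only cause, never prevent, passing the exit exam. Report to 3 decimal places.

PNS ≈ 0.263

p₁ = P(outcome | exposed) = 427/1319 = 0.32373
p₀ = P(outcome | unexposed) = 158/2588 = 0.061051
Under exogeneity and monotonicity, PNS = p₁ − p₀.
PNS = 0.32373 − 0.061051 = 0.26268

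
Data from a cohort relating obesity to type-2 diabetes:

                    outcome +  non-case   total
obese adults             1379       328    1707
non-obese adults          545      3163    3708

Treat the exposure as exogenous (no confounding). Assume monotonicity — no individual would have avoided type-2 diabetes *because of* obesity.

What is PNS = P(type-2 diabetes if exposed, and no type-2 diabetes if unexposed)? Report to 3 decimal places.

p₁ = P(outcome | exposed) = 1379/1707 = 0.80785
p₀ = P(outcome | unexposed) = 545/3708 = 0.14698
Under exogeneity and monotonicity, PNS = p₁ − p₀.
PNS = 0.80785 − 0.14698 = 0.66087

PNS ≈ 0.661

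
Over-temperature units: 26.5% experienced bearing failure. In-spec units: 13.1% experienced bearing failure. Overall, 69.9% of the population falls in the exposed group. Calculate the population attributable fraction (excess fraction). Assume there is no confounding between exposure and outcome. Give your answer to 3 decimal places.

p₁ = 0.265, p₀ = 0.131.
Overall risk P(Y=1) = π·p₁ + (1−π)·p₀ = 0.699×0.265 + 0.301×0.131 = 0.22467.
Under exogeneity, PAF = [P(Y=1) − p₀] / P(Y=1).
PAF = (0.22467 − 0.131) / 0.22467 ≈ 0.4169

PAF ≈ 0.417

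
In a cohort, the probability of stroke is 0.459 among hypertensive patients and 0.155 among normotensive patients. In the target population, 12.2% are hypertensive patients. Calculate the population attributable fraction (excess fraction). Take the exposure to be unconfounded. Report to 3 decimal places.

Let p₁ = 0.459, p₀ = 0.155.
Overall risk P(Y=1) = π·p₁ + (1−π)·p₀ = 0.122×0.459 + 0.878×0.155 = 0.19209.
Under exogeneity, PAF = [P(Y=1) − p₀] / P(Y=1).
PAF = (0.19209 − 0.155) / 0.19209 ≈ 0.1931

PAF ≈ 0.193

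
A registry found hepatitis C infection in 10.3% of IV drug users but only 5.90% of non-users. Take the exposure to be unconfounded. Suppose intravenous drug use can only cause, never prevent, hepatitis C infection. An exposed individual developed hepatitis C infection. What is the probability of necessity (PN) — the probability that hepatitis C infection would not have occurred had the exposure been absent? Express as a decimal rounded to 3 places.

PN ≈ 0.427

p₁ = 0.103, p₀ = 0.059.
Under exogeneity and monotonicity, PN = (p₁ − p₀) / p₁.
PN = (0.103 − 0.059) / 0.103 = 0.044 / 0.103 ≈ 0.4272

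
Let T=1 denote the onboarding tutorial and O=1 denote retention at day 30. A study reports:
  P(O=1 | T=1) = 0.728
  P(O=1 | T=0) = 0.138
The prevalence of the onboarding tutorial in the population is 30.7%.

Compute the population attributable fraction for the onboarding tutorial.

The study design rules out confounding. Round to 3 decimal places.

Let p₁ = 0.728, p₀ = 0.138.
Overall risk P(Y=1) = π·p₁ + (1−π)·p₀ = 0.307×0.728 + 0.693×0.138 = 0.31913.
Under exogeneity, PAF = [P(Y=1) − p₀] / P(Y=1).
PAF = (0.31913 − 0.138) / 0.31913 ≈ 0.5676

PAF ≈ 0.568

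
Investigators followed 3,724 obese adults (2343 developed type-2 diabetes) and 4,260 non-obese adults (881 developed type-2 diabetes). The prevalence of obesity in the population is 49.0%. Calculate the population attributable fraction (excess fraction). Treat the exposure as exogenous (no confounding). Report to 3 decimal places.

p₁ = P(outcome | exposed) = 2343/3724 = 0.62916
p₀ = P(outcome | unexposed) = 881/4260 = 0.20681
Overall risk P(Y=1) = π·p₁ + (1−π)·p₀ = 0.49×0.62916 + 0.51×0.20681 = 0.41376.
Under exogeneity, PAF = [P(Y=1) − p₀] / P(Y=1).
PAF = (0.41376 − 0.20681) / 0.41376 ≈ 0.5002

PAF ≈ 0.500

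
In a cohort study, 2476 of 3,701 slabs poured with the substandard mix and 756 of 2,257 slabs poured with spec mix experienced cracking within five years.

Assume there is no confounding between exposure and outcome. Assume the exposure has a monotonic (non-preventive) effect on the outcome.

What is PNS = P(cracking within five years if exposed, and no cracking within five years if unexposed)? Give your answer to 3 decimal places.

PNS ≈ 0.334

p₁ = P(outcome | exposed) = 2476/3701 = 0.66901
p₀ = P(outcome | unexposed) = 756/2257 = 0.33496
Under exogeneity and monotonicity, PNS = p₁ − p₀.
PNS = 0.66901 − 0.33496 = 0.33405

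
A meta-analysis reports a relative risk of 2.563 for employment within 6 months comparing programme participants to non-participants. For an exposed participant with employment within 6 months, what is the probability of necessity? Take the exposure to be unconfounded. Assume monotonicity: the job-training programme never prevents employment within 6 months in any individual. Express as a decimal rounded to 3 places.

PN ≈ 0.610

Under exogeneity and monotonicity, PN = (RR − 1) / RR = 1 − 1/RR.
PN = (2.563 − 1) / 2.563 = 1.563 / 2.563 ≈ 0.6098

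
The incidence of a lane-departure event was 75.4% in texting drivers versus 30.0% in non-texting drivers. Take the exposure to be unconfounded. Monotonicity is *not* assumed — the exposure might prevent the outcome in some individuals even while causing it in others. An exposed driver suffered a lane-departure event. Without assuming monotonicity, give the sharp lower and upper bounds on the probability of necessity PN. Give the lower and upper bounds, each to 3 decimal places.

0.602 ≤ PN ≤ 0.928

p₁ = 0.754, p₀ = 0.3.
Under exogeneity alone the bounds on PN are max{0,(p₁−p₀)/p₁} ≤ PN ≤ min{1,(1−p₀)/p₁}.
  lower = (p₁ − p₀)/p₁ = 0.454 / 0.754 ≈ 0.6021
  upper = min{1, (1 − p₀)/p₁} = 0.7 / 0.754 ≈ 0.9284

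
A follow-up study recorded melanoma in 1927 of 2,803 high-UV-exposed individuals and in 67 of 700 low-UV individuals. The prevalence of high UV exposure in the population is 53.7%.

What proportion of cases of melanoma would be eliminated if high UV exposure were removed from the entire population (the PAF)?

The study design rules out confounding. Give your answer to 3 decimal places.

p₁ = P(outcome | exposed) = 1927/2803 = 0.68748
p₀ = P(outcome | unexposed) = 67/700 = 0.095714
Overall risk P(Y=1) = π·p₁ + (1−π)·p₀ = 0.537×0.68748 + 0.463×0.095714 = 0.41349.
Under exogeneity, PAF = [P(Y=1) − p₀] / P(Y=1).
PAF = (0.41349 − 0.095714) / 0.41349 ≈ 0.7685

PAF ≈ 0.769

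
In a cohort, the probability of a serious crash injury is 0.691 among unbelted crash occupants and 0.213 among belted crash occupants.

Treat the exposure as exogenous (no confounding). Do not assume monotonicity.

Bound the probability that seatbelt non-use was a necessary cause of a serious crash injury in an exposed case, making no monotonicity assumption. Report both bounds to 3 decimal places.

0.692 ≤ PN ≤ 1.000

Let p₁ = 0.691, p₀ = 0.213.
Under exogeneity alone the bounds on PN are max{0,(p₁−p₀)/p₁} ≤ PN ≤ min{1,(1−p₀)/p₁}.
  lower = (p₁ − p₀)/p₁ = 0.478 / 0.691 ≈ 0.6918
  upper = min{1, (1 − p₀)/p₁} = 0.787 / 0.691 ≈ 1.1389 → capped at 1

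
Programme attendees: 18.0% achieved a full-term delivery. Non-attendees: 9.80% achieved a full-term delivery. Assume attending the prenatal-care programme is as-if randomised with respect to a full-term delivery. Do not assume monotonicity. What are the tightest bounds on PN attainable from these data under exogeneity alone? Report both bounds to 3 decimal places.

p₁ = 0.18, p₀ = 0.098.
Under exogeneity alone the bounds on PN are max{0,(p₁−p₀)/p₁} ≤ PN ≤ min{1,(1−p₀)/p₁}.
  lower = (p₁ − p₀)/p₁ = 0.082 / 0.18 ≈ 0.4556
  upper = min{1, (1 − p₀)/p₁} = 0.902 / 0.18 ≈ 5.0111 → capped at 1

0.456 ≤ PN ≤ 1.000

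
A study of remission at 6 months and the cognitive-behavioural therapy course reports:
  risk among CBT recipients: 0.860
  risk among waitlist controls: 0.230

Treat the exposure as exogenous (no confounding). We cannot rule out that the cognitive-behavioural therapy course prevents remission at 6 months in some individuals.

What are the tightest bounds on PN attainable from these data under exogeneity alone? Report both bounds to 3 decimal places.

0.733 ≤ PN ≤ 0.895

Let p₁ = 0.86, p₀ = 0.23.
Under exogeneity alone the bounds on PN are max{0,(p₁−p₀)/p₁} ≤ PN ≤ min{1,(1−p₀)/p₁}.
  lower = (p₁ − p₀)/p₁ = 0.63 / 0.86 ≈ 0.7326
  upper = min{1, (1 − p₀)/p₁} = 0.77 / 0.86 ≈ 0.8953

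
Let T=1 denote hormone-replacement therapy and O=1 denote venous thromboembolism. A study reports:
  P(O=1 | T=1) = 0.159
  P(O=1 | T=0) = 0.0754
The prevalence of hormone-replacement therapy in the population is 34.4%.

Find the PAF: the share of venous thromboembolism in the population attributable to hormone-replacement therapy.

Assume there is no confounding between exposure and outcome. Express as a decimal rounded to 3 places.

Let p₁ = 0.159, p₀ = 0.0754.
Overall risk P(Y=1) = π·p₁ + (1−π)·p₀ = 0.344×0.159 + 0.656×0.0754 = 0.10416.
Under exogeneity, PAF = [P(Y=1) − p₀] / P(Y=1).
PAF = (0.10416 − 0.0754) / 0.10416 ≈ 0.2761

PAF ≈ 0.276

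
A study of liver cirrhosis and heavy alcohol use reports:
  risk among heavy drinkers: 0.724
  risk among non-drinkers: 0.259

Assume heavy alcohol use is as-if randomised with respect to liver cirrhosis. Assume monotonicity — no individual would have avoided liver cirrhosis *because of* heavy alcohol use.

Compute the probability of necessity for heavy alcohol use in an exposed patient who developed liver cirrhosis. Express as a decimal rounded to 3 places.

PN ≈ 0.642

Let p₁ = 0.724, p₀ = 0.259.
Under exogeneity and monotonicity, PN = (p₁ − p₀) / p₁.
PN = (0.724 − 0.259) / 0.724 = 0.465 / 0.724 ≈ 0.6423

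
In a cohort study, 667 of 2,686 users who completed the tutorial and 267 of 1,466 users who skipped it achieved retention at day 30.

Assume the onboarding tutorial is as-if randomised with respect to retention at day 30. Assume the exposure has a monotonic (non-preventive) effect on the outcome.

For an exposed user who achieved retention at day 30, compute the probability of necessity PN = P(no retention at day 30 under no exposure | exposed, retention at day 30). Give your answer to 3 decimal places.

p₁ = P(outcome | exposed) = 667/2686 = 0.24832
p₀ = P(outcome | unexposed) = 267/1466 = 0.18213
Under exogeneity and monotonicity, PN = (p₁ − p₀) / p₁.
PN = (0.24832 − 0.18213) / 0.24832 = 0.066196 / 0.24832 ≈ 0.2666

PN ≈ 0.267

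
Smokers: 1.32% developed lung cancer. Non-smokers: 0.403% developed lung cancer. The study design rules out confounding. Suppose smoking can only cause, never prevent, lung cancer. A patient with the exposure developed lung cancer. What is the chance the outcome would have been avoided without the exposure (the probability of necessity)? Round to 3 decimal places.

p₁ = 0.0132, p₀ = 0.00403.
Under exogeneity and monotonicity, PN = (p₁ − p₀) / p₁.
PN = (0.0132 − 0.00403) / 0.0132 = 0.00917 / 0.0132 ≈ 0.6947

PN ≈ 0.695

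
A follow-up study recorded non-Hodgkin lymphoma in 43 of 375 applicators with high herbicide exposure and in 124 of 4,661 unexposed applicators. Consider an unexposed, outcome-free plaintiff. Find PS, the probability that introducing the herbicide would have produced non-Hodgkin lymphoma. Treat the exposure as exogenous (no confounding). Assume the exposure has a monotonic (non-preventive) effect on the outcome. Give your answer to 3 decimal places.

PS ≈ 0.090

p₁ = P(outcome | exposed) = 43/375 = 0.11467
p₀ = P(outcome | unexposed) = 124/4661 = 0.026604
Under exogeneity and monotonicity, PS = (p₁ − p₀) / (1 − p₀).
PS = (0.11467 − 0.026604) / (1 − 0.026604) = 0.088063 / 0.9734 ≈ 0.0905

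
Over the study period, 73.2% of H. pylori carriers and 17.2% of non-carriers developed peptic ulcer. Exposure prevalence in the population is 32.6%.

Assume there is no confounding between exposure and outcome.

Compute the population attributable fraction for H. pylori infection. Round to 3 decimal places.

PAF ≈ 0.515

p₁ = 0.732, p₀ = 0.172.
Overall risk P(Y=1) = π·p₁ + (1−π)·p₀ = 0.326×0.732 + 0.674×0.172 = 0.35456.
Under exogeneity, PAF = [P(Y=1) − p₀] / P(Y=1).
PAF = (0.35456 − 0.172) / 0.35456 ≈ 0.5149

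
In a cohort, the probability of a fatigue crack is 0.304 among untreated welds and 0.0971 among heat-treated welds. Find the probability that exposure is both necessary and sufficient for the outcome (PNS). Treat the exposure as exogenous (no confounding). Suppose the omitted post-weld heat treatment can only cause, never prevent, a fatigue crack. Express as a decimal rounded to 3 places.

Let p₁ = 0.304, p₀ = 0.0971.
Under exogeneity and monotonicity, PNS = p₁ − p₀.
PNS = 0.304 − 0.0971 = 0.2069

PNS ≈ 0.207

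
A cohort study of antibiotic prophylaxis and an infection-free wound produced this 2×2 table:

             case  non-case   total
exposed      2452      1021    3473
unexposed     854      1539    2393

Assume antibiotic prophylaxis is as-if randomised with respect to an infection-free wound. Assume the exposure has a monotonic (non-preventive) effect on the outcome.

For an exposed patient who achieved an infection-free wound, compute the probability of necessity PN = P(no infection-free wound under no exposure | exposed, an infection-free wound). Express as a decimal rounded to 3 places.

PN ≈ 0.495

p₁ = P(outcome | exposed) = 2452/3473 = 0.70602
p₀ = P(outcome | unexposed) = 854/2393 = 0.35687
Under exogeneity and monotonicity, PN = (p₁ − p₀)/p₁.
PN = (0.70602 − 0.35687) / 0.70602 ≈ 0.4945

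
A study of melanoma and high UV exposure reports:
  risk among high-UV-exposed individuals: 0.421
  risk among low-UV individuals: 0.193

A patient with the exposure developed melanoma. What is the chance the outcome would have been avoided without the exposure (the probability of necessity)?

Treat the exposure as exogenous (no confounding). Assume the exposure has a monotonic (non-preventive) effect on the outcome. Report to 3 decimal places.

PN ≈ 0.542

Let p₁ = 0.421, p₀ = 0.193.
Under exogeneity and monotonicity, PN = (p₁ − p₀) / p₁.
PN = (0.421 − 0.193) / 0.421 = 0.228 / 0.421 ≈ 0.5416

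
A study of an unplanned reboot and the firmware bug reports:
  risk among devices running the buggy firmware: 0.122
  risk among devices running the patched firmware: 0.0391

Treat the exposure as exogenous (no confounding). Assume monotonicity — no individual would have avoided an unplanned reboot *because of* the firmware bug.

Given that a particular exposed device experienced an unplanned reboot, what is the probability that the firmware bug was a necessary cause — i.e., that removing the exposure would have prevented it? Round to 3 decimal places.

Let p₁ = 0.122, p₀ = 0.0391.
Under exogeneity and monotonicity, PN = (p₁ − p₀) / p₁.
PN = (0.122 − 0.0391) / 0.122 = 0.0829 / 0.122 ≈ 0.6795

PN ≈ 0.680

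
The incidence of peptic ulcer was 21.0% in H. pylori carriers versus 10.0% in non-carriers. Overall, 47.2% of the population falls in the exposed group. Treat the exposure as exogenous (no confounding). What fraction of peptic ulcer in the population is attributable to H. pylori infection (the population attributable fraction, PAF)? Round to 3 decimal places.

PAF ≈ 0.342

p₁ = 0.21, p₀ = 0.1.
Overall risk P(Y=1) = π·p₁ + (1−π)·p₀ = 0.472×0.21 + 0.528×0.1 = 0.15192.
Under exogeneity, PAF = [P(Y=1) − p₀] / P(Y=1).
PAF = (0.15192 − 0.1) / 0.15192 ≈ 0.3418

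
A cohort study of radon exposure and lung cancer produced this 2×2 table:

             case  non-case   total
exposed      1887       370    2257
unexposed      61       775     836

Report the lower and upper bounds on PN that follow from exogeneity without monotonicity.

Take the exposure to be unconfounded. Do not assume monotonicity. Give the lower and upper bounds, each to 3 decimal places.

p₁ = P(outcome | exposed) = 1887/2257 = 0.83607
p₀ = P(outcome | unexposed) = 61/836 = 0.072967
Under exogeneity alone the bounds on PN are max{0,(p₁−p₀)/p₁} ≤ PN ≤ min{1,(1−p₀)/p₁}.
  lower = (p₁ − p₀)/p₁ = 0.7631 / 0.83607 ≈ 0.9127
  upper = min{1, (1 − p₀)/p₁} = 0.92703 / 0.83607 ≈ 1.1088 → capped at 1

0.913 ≤ PN ≤ 1.000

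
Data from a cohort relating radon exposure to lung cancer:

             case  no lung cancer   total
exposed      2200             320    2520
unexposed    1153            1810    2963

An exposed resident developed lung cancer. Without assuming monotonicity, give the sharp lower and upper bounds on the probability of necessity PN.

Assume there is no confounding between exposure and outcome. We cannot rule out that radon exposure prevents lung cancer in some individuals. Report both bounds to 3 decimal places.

0.554 ≤ PN ≤ 0.700

p₁ = P(outcome | exposed) = 2200/2520 = 0.87302
p₀ = P(outcome | unexposed) = 1153/2963 = 0.38913
Under exogeneity alone the bounds on PN are max{0,(p₁−p₀)/p₁} ≤ PN ≤ min{1,(1−p₀)/p₁}.
  lower = (p₁ − p₀)/p₁ = 0.48388 / 0.87302 ≈ 0.5543
  upper = min{1, (1 − p₀)/p₁} = 0.61087 / 0.87302 ≈ 0.6997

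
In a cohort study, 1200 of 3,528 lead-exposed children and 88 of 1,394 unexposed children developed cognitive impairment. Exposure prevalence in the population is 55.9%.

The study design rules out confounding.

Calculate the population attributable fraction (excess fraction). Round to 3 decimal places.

PAF ≈ 0.710

p₁ = P(outcome | exposed) = 1200/3528 = 0.34014
p₀ = P(outcome | unexposed) = 88/1394 = 0.063128
Overall risk P(Y=1) = π·p₁ + (1−π)·p₀ = 0.559×0.34014 + 0.441×0.063128 = 0.21798.
Under exogeneity, PAF = [P(Y=1) − p₀] / P(Y=1).
PAF = (0.21798 − 0.063128) / 0.21798 ≈ 0.7104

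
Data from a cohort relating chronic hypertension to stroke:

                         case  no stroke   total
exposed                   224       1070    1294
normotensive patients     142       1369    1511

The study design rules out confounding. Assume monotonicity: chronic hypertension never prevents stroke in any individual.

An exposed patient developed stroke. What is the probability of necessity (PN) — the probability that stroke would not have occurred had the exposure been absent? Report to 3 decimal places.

PN ≈ 0.457

p₁ = P(outcome | exposed) = 224/1294 = 0.17311
p₀ = P(outcome | unexposed) = 142/1511 = 0.093977
Under exogeneity and monotonicity, PN = (p₁ − p₀) / p₁.
PN = (0.17311 − 0.093977) / 0.17311 = 0.079129 / 0.17311 ≈ 0.4571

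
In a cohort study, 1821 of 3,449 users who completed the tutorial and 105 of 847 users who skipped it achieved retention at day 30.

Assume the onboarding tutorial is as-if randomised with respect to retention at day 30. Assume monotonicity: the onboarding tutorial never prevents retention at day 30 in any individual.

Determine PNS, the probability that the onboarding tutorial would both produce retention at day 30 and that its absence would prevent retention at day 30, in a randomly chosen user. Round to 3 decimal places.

p₁ = P(outcome | exposed) = 1821/3449 = 0.52798
p₀ = P(outcome | unexposed) = 105/847 = 0.12397
Under exogeneity and monotonicity, PNS = p₁ − p₀.
PNS = 0.52798 − 0.12397 = 0.40401

PNS ≈ 0.404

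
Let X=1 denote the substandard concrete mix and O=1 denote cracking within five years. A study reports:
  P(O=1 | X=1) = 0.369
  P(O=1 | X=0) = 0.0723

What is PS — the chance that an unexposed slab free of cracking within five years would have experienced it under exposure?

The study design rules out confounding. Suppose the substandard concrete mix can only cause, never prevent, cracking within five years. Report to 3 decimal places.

Let p₁ = 0.369, p₀ = 0.0723.
Under exogeneity and monotonicity, PS = (p₁ − p₀) / (1 − p₀).
PS = (0.369 − 0.0723) / (1 − 0.0723) = 0.2967 / 0.9277 ≈ 0.3198

PS ≈ 0.320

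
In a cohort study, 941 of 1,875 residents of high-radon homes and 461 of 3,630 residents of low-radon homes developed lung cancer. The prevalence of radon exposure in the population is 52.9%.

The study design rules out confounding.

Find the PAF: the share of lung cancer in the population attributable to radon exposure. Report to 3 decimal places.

PAF ≈ 0.610

p₁ = P(outcome | exposed) = 941/1875 = 0.50187
p₀ = P(outcome | unexposed) = 461/3630 = 0.127
Overall risk P(Y=1) = π·p₁ + (1−π)·p₀ = 0.529×0.50187 + 0.471×0.127 = 0.3253.
Under exogeneity, PAF = [P(Y=1) − p₀] / P(Y=1).
PAF = (0.3253 − 0.127) / 0.3253 ≈ 0.6096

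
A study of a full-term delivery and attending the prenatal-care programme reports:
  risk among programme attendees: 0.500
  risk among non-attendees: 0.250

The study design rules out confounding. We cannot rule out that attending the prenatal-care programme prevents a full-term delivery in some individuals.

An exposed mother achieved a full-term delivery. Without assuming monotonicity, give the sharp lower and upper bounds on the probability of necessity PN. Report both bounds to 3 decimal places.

0.500 ≤ PN ≤ 1.000

Let p₁ = 0.5, p₀ = 0.25.
Under exogeneity alone the bounds on PN are max{0,(p₁−p₀)/p₁} ≤ PN ≤ min{1,(1−p₀)/p₁}.
  lower = (p₁ − p₀)/p₁ = 0.25 / 0.5 ≈ 0.5000
  upper = min{1, (1 − p₀)/p₁} = 0.75 / 0.5 ≈ 1.5000 → capped at 1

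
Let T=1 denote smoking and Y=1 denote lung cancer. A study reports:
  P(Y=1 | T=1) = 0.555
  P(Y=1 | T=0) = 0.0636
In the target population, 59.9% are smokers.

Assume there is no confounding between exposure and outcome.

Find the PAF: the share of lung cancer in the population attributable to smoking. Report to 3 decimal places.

PAF ≈ 0.822

Let p₁ = 0.555, p₀ = 0.0636.
Overall risk P(Y=1) = π·p₁ + (1−π)·p₀ = 0.599×0.555 + 0.401×0.0636 = 0.35795.
Under exogeneity, PAF = [P(Y=1) − p₀] / P(Y=1).
PAF = (0.35795 − 0.0636) / 0.35795 ≈ 0.8223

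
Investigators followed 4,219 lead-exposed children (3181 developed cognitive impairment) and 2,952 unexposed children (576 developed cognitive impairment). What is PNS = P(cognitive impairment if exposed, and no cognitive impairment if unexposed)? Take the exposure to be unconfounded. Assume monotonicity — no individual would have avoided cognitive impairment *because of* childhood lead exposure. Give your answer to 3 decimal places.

p₁ = P(outcome | exposed) = 3181/4219 = 0.75397
p₀ = P(outcome | unexposed) = 576/2952 = 0.19512
Under exogeneity and monotonicity, PNS = p₁ − p₀.
PNS = 0.75397 − 0.19512 = 0.55885

PNS ≈ 0.559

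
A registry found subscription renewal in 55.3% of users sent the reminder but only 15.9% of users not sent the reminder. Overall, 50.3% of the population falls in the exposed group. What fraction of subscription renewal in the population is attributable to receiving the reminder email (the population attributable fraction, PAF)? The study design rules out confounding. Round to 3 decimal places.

PAF ≈ 0.555

p₁ = 0.553, p₀ = 0.159.
Overall risk P(Y=1) = π·p₁ + (1−π)·p₀ = 0.503×0.553 + 0.497×0.159 = 0.35718.
Under exogeneity, PAF = [P(Y=1) − p₀] / P(Y=1).
PAF = (0.35718 − 0.159) / 0.35718 ≈ 0.5548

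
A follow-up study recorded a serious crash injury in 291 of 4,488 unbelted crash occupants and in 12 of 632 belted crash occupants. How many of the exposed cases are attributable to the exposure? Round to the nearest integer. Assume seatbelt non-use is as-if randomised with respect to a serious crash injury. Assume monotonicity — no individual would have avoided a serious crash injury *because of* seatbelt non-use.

p₁ = P(outcome | exposed) = 291/4488 = 0.06484
p₀ = P(outcome | unexposed) = 12/632 = 0.018987
PN = (p₁ − p₀)/p₁ = (0.06484 − 0.018987) / 0.06484 ≈ 0.70716.
Attributable cases ≈ PN × (exposed cases) = 0.70716 × 291 ≈ 205.78.

about 206 cases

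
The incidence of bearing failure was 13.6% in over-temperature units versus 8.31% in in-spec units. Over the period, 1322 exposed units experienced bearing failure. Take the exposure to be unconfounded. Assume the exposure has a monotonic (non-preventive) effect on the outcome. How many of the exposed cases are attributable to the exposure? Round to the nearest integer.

p₁ = 0.136, p₀ = 0.0831.
PN = (p₁ − p₀)/p₁ = (0.136 − 0.0831) / 0.136 ≈ 0.38897.
Attributable cases ≈ PN × (exposed cases) = 0.38897 × 1322 ≈ 514.22.

about 514 cases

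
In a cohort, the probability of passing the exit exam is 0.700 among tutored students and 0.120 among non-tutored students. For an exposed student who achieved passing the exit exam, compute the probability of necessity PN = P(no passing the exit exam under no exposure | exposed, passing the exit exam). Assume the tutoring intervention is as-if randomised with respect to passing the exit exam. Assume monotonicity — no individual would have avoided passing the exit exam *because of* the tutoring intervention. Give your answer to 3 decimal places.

PN ≈ 0.829

Let p₁ = 0.7, p₀ = 0.12.
Under exogeneity and monotonicity, PN = (p₁ − p₀) / p₁.
PN = (0.7 − 0.12) / 0.7 = 0.58 / 0.7 ≈ 0.8286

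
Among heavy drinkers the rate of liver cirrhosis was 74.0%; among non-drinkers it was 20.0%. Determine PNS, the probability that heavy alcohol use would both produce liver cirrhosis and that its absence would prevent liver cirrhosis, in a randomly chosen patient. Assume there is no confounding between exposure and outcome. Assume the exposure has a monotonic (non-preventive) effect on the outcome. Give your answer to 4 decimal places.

p₁ = 0.74, p₀ = 0.2.
Under exogeneity and monotonicity, PNS = p₁ − p₀.
PNS = 0.74 − 0.2 = 0.54

PNS ≈ 0.5400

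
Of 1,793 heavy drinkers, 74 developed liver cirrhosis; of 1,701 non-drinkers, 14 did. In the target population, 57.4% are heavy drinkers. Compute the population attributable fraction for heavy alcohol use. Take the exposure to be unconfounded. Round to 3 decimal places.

p₁ = P(outcome | exposed) = 74/1793 = 0.041272
p₀ = P(outcome | unexposed) = 14/1701 = 0.0082305
Overall risk P(Y=1) = π·p₁ + (1−π)·p₀ = 0.574×0.041272 + 0.426×0.0082305 = 0.027196.
Under exogeneity, PAF = [P(Y=1) − p₀] / P(Y=1).
PAF = (0.027196 − 0.0082305) / 0.027196 ≈ 0.6974

PAF ≈ 0.697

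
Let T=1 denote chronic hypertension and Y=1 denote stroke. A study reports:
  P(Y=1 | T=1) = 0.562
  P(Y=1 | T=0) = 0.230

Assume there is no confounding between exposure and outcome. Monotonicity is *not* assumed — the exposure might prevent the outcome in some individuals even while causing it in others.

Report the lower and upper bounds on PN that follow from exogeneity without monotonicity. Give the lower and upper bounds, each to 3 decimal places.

Let p₁ = 0.562, p₀ = 0.23.
Under exogeneity alone the bounds on PN are max{0,(p₁−p₀)/p₁} ≤ PN ≤ min{1,(1−p₀)/p₁}.
  lower = (p₁ − p₀)/p₁ = 0.332 / 0.562 ≈ 0.5907
  upper = min{1, (1 − p₀)/p₁} = 0.77 / 0.562 ≈ 1.3701 → capped at 1

0.591 ≤ PN ≤ 1.000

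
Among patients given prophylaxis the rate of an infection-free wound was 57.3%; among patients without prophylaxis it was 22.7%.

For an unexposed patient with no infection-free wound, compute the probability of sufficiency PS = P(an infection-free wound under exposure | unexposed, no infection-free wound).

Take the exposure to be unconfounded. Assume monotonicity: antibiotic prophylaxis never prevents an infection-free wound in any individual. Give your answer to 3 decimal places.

p₁ = 0.573, p₀ = 0.227.
Under exogeneity and monotonicity, PS = (p₁ − p₀) / (1 − p₀).
PS = (0.573 − 0.227) / (1 − 0.227) = 0.346 / 0.773 ≈ 0.4476

PS ≈ 0.448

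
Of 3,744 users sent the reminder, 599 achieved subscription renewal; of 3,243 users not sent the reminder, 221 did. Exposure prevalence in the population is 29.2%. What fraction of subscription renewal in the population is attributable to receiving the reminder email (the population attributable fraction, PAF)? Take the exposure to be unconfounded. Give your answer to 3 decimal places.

PAF ≈ 0.282

p₁ = P(outcome | exposed) = 599/3744 = 0.15999
p₀ = P(outcome | unexposed) = 221/3243 = 0.068147
Overall risk P(Y=1) = π·p₁ + (1−π)·p₀ = 0.292×0.15999 + 0.708×0.068147 = 0.094965.
Under exogeneity, PAF = [P(Y=1) − p₀] / P(Y=1).
PAF = (0.094965 − 0.068147) / 0.094965 ≈ 0.2824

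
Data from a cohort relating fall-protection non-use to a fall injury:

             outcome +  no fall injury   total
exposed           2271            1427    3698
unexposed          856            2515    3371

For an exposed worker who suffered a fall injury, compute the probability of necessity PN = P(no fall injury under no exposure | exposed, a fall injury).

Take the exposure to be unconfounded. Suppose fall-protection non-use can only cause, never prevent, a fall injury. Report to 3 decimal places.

PN ≈ 0.587

p₁ = P(outcome | exposed) = 2271/3698 = 0.61412
p₀ = P(outcome | unexposed) = 856/3371 = 0.25393
Under exogeneity and monotonicity, PN = (p₁ − p₀)/p₁.
PN = (0.61412 − 0.25393) / 0.61412 ≈ 0.5865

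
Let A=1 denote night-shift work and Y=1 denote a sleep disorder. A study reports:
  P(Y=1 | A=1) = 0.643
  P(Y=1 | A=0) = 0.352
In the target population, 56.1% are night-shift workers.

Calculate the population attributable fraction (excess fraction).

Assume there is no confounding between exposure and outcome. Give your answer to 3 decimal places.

PAF ≈ 0.317

Let p₁ = 0.643, p₀ = 0.352.
Overall risk P(Y=1) = π·p₁ + (1−π)·p₀ = 0.561×0.643 + 0.439×0.352 = 0.51525.
Under exogeneity, PAF = [P(Y=1) − p₀] / P(Y=1).
PAF = (0.51525 − 0.352) / 0.51525 ≈ 0.3168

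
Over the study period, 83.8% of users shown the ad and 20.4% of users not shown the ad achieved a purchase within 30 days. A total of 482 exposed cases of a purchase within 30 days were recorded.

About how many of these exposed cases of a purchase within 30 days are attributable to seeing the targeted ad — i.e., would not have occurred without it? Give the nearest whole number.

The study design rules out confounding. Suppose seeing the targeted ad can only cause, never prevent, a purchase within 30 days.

about 365 cases

p₁ = 0.838, p₀ = 0.204.
PN = (p₁ − p₀)/p₁ = (0.838 − 0.204) / 0.838 ≈ 0.75656.
Attributable cases ≈ PN × (exposed cases) = 0.75656 × 482 ≈ 364.66.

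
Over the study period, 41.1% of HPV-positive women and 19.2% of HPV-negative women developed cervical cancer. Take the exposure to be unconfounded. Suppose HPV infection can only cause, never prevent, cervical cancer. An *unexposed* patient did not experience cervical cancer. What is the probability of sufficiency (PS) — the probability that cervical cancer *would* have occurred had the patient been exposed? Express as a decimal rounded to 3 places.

PS ≈ 0.271

p₁ = 0.411, p₀ = 0.192.
Under exogeneity and monotonicity, PS = (p₁ − p₀) / (1 − p₀).
PS = (0.411 − 0.192) / (1 − 0.192) = 0.219 / 0.808 ≈ 0.2710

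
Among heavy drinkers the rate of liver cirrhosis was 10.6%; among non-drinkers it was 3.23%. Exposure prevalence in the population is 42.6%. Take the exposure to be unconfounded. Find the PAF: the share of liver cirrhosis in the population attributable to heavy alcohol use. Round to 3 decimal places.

p₁ = 0.106, p₀ = 0.0323.
Overall risk P(Y=1) = π·p₁ + (1−π)·p₀ = 0.426×0.106 + 0.574×0.0323 = 0.063696.
Under exogeneity, PAF = [P(Y=1) − p₀] / P(Y=1).
PAF = (0.063696 − 0.0323) / 0.063696 ≈ 0.4929

PAF ≈ 0.493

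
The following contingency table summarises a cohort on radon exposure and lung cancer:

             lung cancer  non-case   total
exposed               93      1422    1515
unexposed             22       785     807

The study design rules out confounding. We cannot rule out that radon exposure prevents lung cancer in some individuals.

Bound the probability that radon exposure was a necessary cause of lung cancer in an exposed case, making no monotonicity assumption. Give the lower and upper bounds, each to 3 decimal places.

0.556 ≤ PN ≤ 1.000

p₁ = P(outcome | exposed) = 93/1515 = 0.061386
p₀ = P(outcome | unexposed) = 22/807 = 0.027261
Under exogeneity alone the bounds on PN are max{0,(p₁−p₀)/p₁} ≤ PN ≤ min{1,(1−p₀)/p₁}.
  lower = (p₁ − p₀)/p₁ = 0.034125 / 0.061386 ≈ 0.5559
  upper = min{1, (1 − p₀)/p₁} = 0.97274 / 0.061386 ≈ 15.8462 → capped at 1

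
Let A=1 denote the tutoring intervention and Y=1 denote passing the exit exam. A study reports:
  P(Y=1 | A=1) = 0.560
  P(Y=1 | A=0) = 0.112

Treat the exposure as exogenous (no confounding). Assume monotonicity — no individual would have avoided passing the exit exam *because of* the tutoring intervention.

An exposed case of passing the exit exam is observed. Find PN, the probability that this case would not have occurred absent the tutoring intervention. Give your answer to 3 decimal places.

PN ≈ 0.800

Let p₁ = 0.56, p₀ = 0.112.
Under exogeneity and monotonicity, PN = (p₁ − p₀) / p₁.
PN = (0.56 − 0.112) / 0.56 = 0.448 / 0.56 ≈ 0.8000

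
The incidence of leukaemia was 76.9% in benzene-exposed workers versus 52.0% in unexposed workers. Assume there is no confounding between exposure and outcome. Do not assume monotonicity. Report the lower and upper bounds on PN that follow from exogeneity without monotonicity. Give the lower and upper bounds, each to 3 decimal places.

0.324 ≤ PN ≤ 0.624

p₁ = 0.769, p₀ = 0.52.
Under exogeneity alone the bounds on PN are max{0,(p₁−p₀)/p₁} ≤ PN ≤ min{1,(1−p₀)/p₁}.
  lower = (p₁ − p₀)/p₁ = 0.249 / 0.769 ≈ 0.3238
  upper = min{1, (1 − p₀)/p₁} = 0.48 / 0.769 ≈ 0.6242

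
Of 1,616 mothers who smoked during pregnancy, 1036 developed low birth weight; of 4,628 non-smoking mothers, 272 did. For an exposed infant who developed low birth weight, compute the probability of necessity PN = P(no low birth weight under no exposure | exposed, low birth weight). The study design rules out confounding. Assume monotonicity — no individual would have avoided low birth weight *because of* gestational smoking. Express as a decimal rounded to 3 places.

p₁ = P(outcome | exposed) = 1036/1616 = 0.64109
p₀ = P(outcome | unexposed) = 272/4628 = 0.058773
Under exogeneity and monotonicity, PN = (p₁ − p₀) / p₁.
PN = (0.64109 − 0.058773) / 0.64109 = 0.58232 / 0.64109 ≈ 0.9083

PN ≈ 0.908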